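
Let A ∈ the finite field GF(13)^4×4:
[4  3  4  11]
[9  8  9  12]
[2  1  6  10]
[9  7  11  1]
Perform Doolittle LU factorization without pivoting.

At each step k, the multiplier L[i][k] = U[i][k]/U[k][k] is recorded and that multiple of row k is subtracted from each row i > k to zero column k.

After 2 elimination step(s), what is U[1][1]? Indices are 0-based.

U[1][1] = 11

Step 1: pivot at (0,0) is 4.
  row1 ← row1 − (12)·row0  ⇒  L[1][0]=12, U row1=(0, 11, 0, 10)
  row2 ← row2 − (7)·row0  ⇒  L[2][0]=7, U row2=(0, 6, 4, 11)
  row3 ← row3 − (12)·row0  ⇒  L[3][0]=12, U row3=(0, 10, 2, 12)
Step 2: pivot at (1,1) is 11.
  row2 ← row2 − (10)·row1  ⇒  L[2][1]=10, U row2=(0, 0, 4, 2)
  row3 ← row3 − (8)·row1  ⇒  L[3][1]=8, U row3=(0, 0, 2, 10)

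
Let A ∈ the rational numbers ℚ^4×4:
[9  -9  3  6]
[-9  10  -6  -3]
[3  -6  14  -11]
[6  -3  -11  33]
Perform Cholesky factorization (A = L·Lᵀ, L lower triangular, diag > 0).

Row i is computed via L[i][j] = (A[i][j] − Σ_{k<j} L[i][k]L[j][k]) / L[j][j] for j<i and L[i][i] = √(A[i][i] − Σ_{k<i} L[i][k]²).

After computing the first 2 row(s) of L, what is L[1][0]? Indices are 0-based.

Step 1: L[0][0] = √(9) = 3.
  L[1][0] = (-9) / L[0][0] = -3.
Step 2: L[1][1] = √(1) = 1.

L[1][0] = -3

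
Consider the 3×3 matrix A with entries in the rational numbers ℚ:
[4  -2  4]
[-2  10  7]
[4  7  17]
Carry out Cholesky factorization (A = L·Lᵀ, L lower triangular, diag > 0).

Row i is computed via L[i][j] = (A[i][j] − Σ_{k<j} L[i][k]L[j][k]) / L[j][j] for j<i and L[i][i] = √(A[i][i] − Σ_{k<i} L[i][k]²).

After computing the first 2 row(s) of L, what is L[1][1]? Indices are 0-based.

Step 1: L[0][0] = √(4) = 2.
  L[1][0] = (-2) / L[0][0] = -1.
Step 2: L[1][1] = √(9) = 3.

L[1][1] = 3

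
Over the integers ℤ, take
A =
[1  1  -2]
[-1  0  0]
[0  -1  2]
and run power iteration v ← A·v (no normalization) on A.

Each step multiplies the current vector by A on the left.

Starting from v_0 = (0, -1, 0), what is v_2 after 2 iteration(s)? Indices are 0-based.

v_0 = (0, -1, 0).
v_1 = A·v_0 = (-1, 0, 1).
v_2 = A·v_1 = (-3, 1, 2).

v_2 = (-3, 1, 2)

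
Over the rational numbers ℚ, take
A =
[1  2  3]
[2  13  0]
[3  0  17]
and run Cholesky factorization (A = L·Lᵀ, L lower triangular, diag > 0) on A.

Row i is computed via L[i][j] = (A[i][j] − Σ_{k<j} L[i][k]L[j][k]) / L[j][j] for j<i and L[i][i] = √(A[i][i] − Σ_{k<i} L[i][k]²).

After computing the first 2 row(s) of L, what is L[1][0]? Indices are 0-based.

L[1][0] = 2

Step 1: L[0][0] = √(1) = 1.
  L[1][0] = (2) / L[0][0] = 2.
Step 2: L[1][1] = √(9) = 3.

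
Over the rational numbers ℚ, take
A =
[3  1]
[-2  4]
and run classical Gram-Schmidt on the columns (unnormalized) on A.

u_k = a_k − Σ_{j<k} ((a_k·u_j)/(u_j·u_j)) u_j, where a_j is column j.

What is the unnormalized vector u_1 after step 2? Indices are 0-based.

u_1 = (28/13, 42/13)

Step 1: u_0 = a_0 = (3, -2).
Step 2: u_1 = a_1 − (-5/13)·u_0 = (28/13, 42/13).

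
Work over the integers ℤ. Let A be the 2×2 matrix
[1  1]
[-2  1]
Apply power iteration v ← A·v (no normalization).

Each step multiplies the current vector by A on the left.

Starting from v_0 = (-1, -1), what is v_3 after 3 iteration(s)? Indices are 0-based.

v_3 = (4, 7)

v_0 = (-1, -1).
v_1 = A·v_0 = (-2, 1).
v_2 = A·v_1 = (-1, 5).
v_3 = A·v_2 = (4, 7).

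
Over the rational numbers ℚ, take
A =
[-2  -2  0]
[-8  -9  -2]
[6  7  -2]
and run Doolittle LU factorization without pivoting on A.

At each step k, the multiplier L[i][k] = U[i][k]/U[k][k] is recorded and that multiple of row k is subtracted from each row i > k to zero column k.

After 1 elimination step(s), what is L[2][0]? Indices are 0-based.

Step 1: pivot at (0,0) is -2.
  row1 ← row1 − (4)·row0  ⇒  L[1][0]=4, U row1=(0, -1, -2)
  row2 ← row2 − (-3)·row0  ⇒  L[2][0]=-3, U row2=(0, 1, -2)

L[2][0] = -3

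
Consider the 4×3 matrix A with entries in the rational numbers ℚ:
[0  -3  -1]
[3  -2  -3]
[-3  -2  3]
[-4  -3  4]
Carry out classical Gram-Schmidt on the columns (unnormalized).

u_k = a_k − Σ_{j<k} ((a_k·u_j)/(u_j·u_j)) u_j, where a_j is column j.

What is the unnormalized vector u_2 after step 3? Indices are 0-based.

u_2 = (-217/370, 78/185, 24/185, 81/370)

Step 1: u_0 = a_0 = (0, 3, -3, -4).
Step 2: u_1 = a_1 − (6/17)·u_0 = (-3, -52/17, -16/17, -27/17).
Step 3: u_2 = a_2 − (-1)·u_0 − (51/370)·u_1 = (-217/370, 78/185, 24/185, 81/370).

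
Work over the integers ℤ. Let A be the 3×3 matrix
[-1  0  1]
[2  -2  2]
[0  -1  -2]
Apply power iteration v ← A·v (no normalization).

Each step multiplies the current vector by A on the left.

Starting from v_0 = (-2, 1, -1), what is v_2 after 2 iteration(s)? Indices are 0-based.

v_0 = (-2, 1, -1).
v_1 = A·v_0 = (1, -8, 1).
v_2 = A·v_1 = (0, 20, 6).

v_2 = (0, 20, 6)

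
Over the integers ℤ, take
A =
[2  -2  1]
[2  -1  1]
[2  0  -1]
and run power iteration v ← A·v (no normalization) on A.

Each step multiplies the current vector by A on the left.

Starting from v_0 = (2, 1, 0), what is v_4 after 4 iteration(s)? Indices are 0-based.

v_0 = (2, 1, 0).
v_1 = A·v_0 = (2, 3, 4).
v_2 = A·v_1 = (2, 5, 0).
v_3 = A·v_2 = (-6, -1, 4).
v_4 = A·v_3 = (-6, -7, -16).

v_4 = (-6, -7, -16)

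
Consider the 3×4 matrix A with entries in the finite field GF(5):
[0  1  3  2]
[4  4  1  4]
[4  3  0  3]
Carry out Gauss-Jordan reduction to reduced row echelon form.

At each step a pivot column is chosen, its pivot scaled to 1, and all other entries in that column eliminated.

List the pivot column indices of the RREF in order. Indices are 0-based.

pivot columns: 0, 1, 2

step 1: exchange rows 0,1
step 1: normalize row 0 (÷4) = (1, 1, 4, 1)
  row 2: subtract 4×row0 = (0, 4, 4, 4)
step 2: normalize row 1 (÷1) = (0, 1, 3, 2)
  row 0: subtract 1×row1 = (1, 0, 1, 4)
  row 2: subtract 4×row1 = (0, 0, 2, 1)
step 3: normalize row 2 (÷2) = (0, 0, 1, 3)
  row 0: subtract 1×row2 = (1, 0, 0, 1)
  row 1: subtract 3×row2 = (0, 1, 0, 3)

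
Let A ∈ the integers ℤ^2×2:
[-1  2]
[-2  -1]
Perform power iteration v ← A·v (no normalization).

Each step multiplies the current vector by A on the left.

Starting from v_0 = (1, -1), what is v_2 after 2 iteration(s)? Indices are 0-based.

v_2 = (1, 7)

v_0 = (1, -1).
v_1 = A·v_0 = (-3, -1).
v_2 = A·v_1 = (1, 7).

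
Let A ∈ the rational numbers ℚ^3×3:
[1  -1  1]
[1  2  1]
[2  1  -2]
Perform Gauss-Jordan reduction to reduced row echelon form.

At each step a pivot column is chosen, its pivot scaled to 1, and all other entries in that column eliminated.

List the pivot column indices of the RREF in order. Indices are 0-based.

pivot columns: 0, 1, 2

step 1: normalize row 0 (÷1) = (1, -1, 1)
  row 1: subtract 1×row0 = (0, 3, 0)
  row 2: subtract 2×row0 = (0, 3, -4)
step 2: normalize row 1 (÷3) = (0, 1, 0)
  row 0: subtract -1×row1 = (1, 0, 1)
  row 2: subtract 3×row1 = (0, 0, -4)
step 3: normalize row 2 (÷-4) = (0, 0, 1)
  row 0: subtract 1×row2 = (1, 0, 0)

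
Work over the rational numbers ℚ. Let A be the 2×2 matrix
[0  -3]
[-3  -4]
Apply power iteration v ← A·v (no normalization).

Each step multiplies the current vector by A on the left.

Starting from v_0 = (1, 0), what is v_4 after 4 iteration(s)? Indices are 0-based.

v_0 = (1, 0).
v_1 = A·v_0 = (0, -3).
v_2 = A·v_1 = (9, 12).
v_3 = A·v_2 = (-36, -75).
v_4 = A·v_3 = (225, 408).

v_4 = (225, 408)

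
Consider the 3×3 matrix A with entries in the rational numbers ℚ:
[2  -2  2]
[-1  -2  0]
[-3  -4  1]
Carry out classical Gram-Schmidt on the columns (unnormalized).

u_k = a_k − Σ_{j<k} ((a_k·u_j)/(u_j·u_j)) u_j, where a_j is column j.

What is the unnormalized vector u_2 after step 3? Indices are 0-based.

Step 1: u_0 = a_0 = (2, -1, -3).
Step 2: u_1 = a_1 − (5/7)·u_0 = (-24/7, -9/7, -13/7).
Step 3: u_2 = a_2 − (1/14)·u_0 − (-61/118)·u_1 = (5/59, -35/59, 15/59).

u_2 = (5/59, -35/59, 15/59)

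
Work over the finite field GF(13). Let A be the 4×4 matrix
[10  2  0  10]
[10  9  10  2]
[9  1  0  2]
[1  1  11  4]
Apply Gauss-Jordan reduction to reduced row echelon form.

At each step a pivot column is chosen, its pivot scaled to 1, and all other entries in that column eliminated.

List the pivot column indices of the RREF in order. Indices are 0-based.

step 1: normalize row 0 (÷10) = (1, 8, 0, 1)
  row 1: subtract 10×row0 = (0, 7, 10, 5)
  row 2: subtract 9×row0 = (0, 7, 0, 6)
  row 3: subtract 1×row0 = (0, 6, 11, 3)
step 2: normalize row 1 (÷7) = (0, 1, 7, 10)
  row 0: subtract 8×row1 = (1, 0, 9, 12)
  row 2: subtract 7×row1 = (0, 0, 3, 1)
  row 3: subtract 6×row1 = (0, 0, 8, 8)
step 3: normalize row 2 (÷3) = (0, 0, 1, 9)
  row 0: subtract 9×row2 = (1, 0, 0, 9)
  row 1: subtract 7×row2 = (0, 1, 0, 12)
  row 3: subtract 8×row2 = (0, 0, 0, 1)
step 4: normalize row 3 (÷1) = (0, 0, 0, 1)
  row 0: subtract 9×row3 = (1, 0, 0, 0)
  row 1: subtract 12×row3 = (0, 1, 0, 0)
  row 2: subtract 9×row3 = (0, 0, 1, 0)

pivot columns: 0, 1, 2, 3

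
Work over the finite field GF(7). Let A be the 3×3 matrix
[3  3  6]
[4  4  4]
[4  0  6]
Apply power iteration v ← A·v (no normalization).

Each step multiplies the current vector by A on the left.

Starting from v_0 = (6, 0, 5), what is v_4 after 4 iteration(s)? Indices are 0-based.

v_0 = (6, 0, 5).
v_1 = A·v_0 = (6, 2, 5).
v_2 = A·v_1 = (5, 3, 5).
v_3 = A·v_2 = (5, 3, 1).
v_4 = A·v_3 = (2, 1, 5).

v_4 = (2, 1, 5)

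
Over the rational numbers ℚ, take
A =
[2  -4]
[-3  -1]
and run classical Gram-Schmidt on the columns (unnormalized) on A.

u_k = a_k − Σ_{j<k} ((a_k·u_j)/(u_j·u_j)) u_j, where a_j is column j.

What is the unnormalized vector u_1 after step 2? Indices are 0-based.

Step 1: u_0 = a_0 = (2, -3).
Step 2: u_1 = a_1 − (-5/13)·u_0 = (-42/13, -28/13).

u_1 = (-42/13, -28/13)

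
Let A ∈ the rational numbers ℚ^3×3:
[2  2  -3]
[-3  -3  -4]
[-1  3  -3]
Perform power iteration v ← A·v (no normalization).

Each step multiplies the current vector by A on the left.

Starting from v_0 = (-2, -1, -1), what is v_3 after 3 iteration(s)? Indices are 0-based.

v_3 = (-156, -72, -236)

v_0 = (-2, -1, -1).
v_1 = A·v_0 = (-3, 13, 2).
v_2 = A·v_1 = (14, -38, 36).
v_3 = A·v_2 = (-156, -72, -236).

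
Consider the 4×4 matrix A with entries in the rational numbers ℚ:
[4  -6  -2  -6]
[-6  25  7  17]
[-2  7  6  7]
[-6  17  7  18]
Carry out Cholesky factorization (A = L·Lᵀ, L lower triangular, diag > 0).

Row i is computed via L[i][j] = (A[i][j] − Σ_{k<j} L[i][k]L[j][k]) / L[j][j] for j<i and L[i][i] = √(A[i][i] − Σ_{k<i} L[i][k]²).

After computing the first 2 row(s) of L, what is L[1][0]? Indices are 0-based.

L[1][0] = -3

Step 1: L[0][0] = √(4) = 2.
  L[1][0] = (-6) / L[0][0] = -3.
Step 2: L[1][1] = √(16) = 4.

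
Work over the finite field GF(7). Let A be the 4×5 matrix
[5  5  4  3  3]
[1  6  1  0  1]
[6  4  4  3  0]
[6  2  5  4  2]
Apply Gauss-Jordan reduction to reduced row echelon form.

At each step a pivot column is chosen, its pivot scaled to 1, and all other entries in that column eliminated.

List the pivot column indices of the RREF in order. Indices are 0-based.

pivot columns: 0, 1, 2, 3

step 1: normalize row 0 (÷5) = (1, 1, 5, 2, 2)
  row 1: subtract 1×row0 = (0, 5, 3, 5, 6)
  row 2: subtract 6×row0 = (0, 5, 2, 5, 2)
  row 3: subtract 6×row0 = (0, 3, 3, 6, 4)
step 2: normalize row 1 (÷5) = (0, 1, 2, 1, 4)
  row 0: subtract 1×row1 = (1, 0, 3, 1, 5)
  row 2: subtract 5×row1 = (0, 0, 6, 0, 3)
  row 3: subtract 3×row1 = (0, 0, 4, 3, 6)
step 3: normalize row 2 (÷6) = (0, 0, 1, 0, 4)
  row 0: subtract 3×row2 = (1, 0, 0, 1, 0)
  row 1: subtract 2×row2 = (0, 1, 0, 1, 3)
  row 3: subtract 4×row2 = (0, 0, 0, 3, 4)
step 4: normalize row 3 (÷3) = (0, 0, 0, 1, 6)
  row 0: subtract 1×row3 = (1, 0, 0, 0, 1)
  row 1: subtract 1×row3 = (0, 1, 0, 0, 4)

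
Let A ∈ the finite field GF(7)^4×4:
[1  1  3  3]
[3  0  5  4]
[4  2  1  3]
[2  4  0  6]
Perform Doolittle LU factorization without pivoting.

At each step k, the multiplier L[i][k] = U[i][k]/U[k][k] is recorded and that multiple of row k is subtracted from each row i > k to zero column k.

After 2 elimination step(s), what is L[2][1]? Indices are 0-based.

L[2][1] = 3

[col 0] pivot 1
  R1 -= 3*R0 → (0, 4, 3, 2)  (L[1][0] := 3)
  R2 -= 4*R0 → (0, 5, 3, 5)  (L[2][0] := 4)
  R3 -= 2*R0 → (0, 2, 1, 0)  (L[3][0] := 2)
[col 1] pivot 4
  R2 -= 3*R1 → (0, 0, 1, 6)  (L[2][1] := 3)
  R3 -= 4*R1 → (0, 0, 3, 6)  (L[3][1] := 4)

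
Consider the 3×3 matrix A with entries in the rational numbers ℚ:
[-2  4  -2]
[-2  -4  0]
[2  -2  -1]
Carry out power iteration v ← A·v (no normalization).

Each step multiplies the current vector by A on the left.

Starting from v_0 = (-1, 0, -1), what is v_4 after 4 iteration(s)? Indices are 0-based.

v_0 = (-1, 0, -1).
v_1 = A·v_0 = (4, 2, -1).
v_2 = A·v_1 = (2, -16, 5).
v_3 = A·v_2 = (-78, 60, 31).
v_4 = A·v_3 = (334, -84, -307).

v_4 = (334, -84, -307)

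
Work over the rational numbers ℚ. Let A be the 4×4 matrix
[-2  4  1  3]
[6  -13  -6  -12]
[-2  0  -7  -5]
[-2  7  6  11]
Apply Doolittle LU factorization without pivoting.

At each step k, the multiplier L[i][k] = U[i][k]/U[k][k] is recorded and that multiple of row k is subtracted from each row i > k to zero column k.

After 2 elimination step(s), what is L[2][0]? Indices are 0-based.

L[2][0] = 1

[col 0] pivot -2
  R1 -= -3*R0 → (0, -1, -3, -3)  (L[1][0] := -3)
  R2 -= 1*R0 → (0, -4, -8, -8)  (L[2][0] := 1)
  R3 -= 1*R0 → (0, 3, 5, 8)  (L[3][0] := 1)
[col 1] pivot -1
  R2 -= 4*R1 → (0, 0, 4, 4)  (L[2][1] := 4)
  R3 -= -3*R1 → (0, 0, -4, -1)  (L[3][1] := -3)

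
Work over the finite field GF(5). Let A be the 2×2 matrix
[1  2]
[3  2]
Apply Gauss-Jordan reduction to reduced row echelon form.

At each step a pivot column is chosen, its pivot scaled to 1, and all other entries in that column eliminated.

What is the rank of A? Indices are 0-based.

pivot(0,0)=1: scale R0 → (1, 2)
  clear (1,0): R1 −= (3)R0 → (0, 1)
pivot(1,1)=1: scale R1 → (0, 1)
  clear (0,1): R0 −= (2)R1 → (1, 0)

rank = 2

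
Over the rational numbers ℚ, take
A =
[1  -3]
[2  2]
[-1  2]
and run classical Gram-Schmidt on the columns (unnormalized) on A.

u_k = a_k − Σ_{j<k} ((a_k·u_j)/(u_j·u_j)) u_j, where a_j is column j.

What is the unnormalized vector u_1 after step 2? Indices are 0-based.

u_1 = (-17/6, 7/3, 11/6)

Step 1: u_0 = a_0 = (1, 2, -1).
Step 2: u_1 = a_1 − (-1/6)·u_0 = (-17/6, 7/3, 11/6).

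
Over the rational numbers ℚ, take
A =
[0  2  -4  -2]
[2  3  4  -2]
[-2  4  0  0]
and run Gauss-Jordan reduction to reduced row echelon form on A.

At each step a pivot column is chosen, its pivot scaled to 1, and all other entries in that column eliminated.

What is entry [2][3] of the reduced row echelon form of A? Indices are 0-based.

step 1: exchange rows 0,1
step 1: normalize row 0 (÷2) = (1, 3/2, 2, -1)
  row 2: subtract -2×row0 = (0, 7, 4, -2)
step 2: normalize row 1 (÷2) = (0, 1, -2, -1)
  row 0: subtract 3/2×row1 = (1, 0, 5, 1/2)
  row 2: subtract 7×row1 = (0, 0, 18, 5)
step 3: normalize row 2 (÷18) = (0, 0, 1, 5/18)
  row 0: subtract 5×row2 = (1, 0, 0, -8/9)
  row 1: subtract -2×row2 = (0, 1, 0, -4/9)

M[2][3] = 5/18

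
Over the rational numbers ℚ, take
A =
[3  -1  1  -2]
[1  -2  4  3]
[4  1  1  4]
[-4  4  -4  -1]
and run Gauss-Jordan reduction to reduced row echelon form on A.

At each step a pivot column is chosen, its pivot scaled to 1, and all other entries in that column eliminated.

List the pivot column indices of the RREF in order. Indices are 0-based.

pivot columns: 0, 1, 2, 3

step 1: normalize row 0 (÷3) = (1, -1/3, 1/3, -2/3)
  row 1: subtract 1×row0 = (0, -5/3, 11/3, 11/3)
  row 2: subtract 4×row0 = (0, 7/3, -1/3, 20/3)
  row 3: subtract -4×row0 = (0, 8/3, -8/3, -11/3)
step 2: normalize row 1 (÷-5/3) = (0, 1, -11/5, -11/5)
  row 0: subtract -1/3×row1 = (1, 0, -2/5, -7/5)
  row 2: subtract 7/3×row1 = (0, 0, 24/5, 59/5)
  row 3: subtract 8/3×row1 = (0, 0, 16/5, 11/5)
step 3: normalize row 2 (÷24/5) = (0, 0, 1, 59/24)
  row 0: subtract -2/5×row2 = (1, 0, 0, -5/12)
  row 1: subtract -11/5×row2 = (0, 1, 0, 77/24)
  row 3: subtract 16/5×row2 = (0, 0, 0, -17/3)
step 4: normalize row 3 (÷-17/3) = (0, 0, 0, 1)
  row 0: subtract -5/12×row3 = (1, 0, 0, 0)
  row 1: subtract 77/24×row3 = (0, 1, 0, 0)
  row 2: subtract 59/24×row3 = (0, 0, 1, 0)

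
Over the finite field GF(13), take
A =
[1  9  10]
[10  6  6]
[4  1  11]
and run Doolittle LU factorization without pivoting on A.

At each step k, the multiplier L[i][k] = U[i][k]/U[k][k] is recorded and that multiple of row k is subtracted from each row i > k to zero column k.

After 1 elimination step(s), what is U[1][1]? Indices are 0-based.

k=0: U[0][0]=1
  eliminate (1,0): mult=10, new row 1: (0, 7, 10); set L[1][0]=10
  eliminate (2,0): mult=4, new row 2: (0, 4, 10); set L[2][0]=4

U[1][1] = 7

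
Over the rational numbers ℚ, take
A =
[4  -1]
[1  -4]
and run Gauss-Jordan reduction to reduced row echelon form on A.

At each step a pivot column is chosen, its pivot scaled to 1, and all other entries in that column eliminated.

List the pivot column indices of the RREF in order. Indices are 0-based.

pivot columns: 0, 1

pivot(0,0)=4: scale R0 → (1, -1/4)
  clear (1,0): R1 −= (1)R0 → (0, -15/4)
pivot(1,1)=-15/4: scale R1 → (0, 1)
  clear (0,1): R0 −= (-1/4)R1 → (1, 0)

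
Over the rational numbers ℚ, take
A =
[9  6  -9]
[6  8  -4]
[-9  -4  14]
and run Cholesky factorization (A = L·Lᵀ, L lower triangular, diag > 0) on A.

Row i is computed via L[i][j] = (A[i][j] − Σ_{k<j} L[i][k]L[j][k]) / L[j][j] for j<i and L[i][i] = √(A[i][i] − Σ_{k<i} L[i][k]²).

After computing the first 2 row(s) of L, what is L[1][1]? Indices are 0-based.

Step 1: L[0][0] = √(9) = 3.
  L[1][0] = (6) / L[0][0] = 2.
Step 2: L[1][1] = √(4) = 2.

L[1][1] = 2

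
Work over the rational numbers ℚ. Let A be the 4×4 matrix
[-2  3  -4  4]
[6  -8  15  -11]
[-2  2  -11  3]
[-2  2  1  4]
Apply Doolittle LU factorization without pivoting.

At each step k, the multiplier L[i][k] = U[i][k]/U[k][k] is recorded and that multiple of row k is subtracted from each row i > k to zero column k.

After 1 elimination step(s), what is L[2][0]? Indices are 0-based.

[col 0] pivot -2
  R1 -= -3*R0 → (0, 1, 3, 1)  (L[1][0] := -3)
  R2 -= 1*R0 → (0, -1, -7, -1)  (L[2][0] := 1)
  R3 -= 1*R0 → (0, -1, 5, 0)  (L[3][0] := 1)

L[2][0] = 1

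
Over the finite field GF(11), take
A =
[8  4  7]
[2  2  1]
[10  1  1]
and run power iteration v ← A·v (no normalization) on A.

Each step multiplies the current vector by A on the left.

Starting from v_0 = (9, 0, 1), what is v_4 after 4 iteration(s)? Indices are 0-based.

v_0 = (9, 0, 1).
v_1 = A·v_0 = (2, 8, 3).
v_2 = A·v_1 = (3, 1, 9).
v_3 = A·v_2 = (3, 6, 7).
v_4 = A·v_3 = (9, 3, 10).

v_4 = (9, 3, 10)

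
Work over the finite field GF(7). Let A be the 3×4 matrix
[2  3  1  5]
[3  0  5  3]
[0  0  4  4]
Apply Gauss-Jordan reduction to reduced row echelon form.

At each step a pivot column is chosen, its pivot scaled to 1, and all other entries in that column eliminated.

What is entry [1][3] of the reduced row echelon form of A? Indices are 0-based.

step 1: normalize row 0 (÷2) = (1, 5, 4, 6)
  row 1: subtract 3×row0 = (0, 6, 0, 6)
step 2: normalize row 1 (÷6) = (0, 1, 0, 1)
  row 0: subtract 5×row1 = (1, 0, 4, 1)
step 3: normalize row 2 (÷4) = (0, 0, 1, 1)
  row 0: subtract 4×row2 = (1, 0, 0, 4)

M[1][3] = 1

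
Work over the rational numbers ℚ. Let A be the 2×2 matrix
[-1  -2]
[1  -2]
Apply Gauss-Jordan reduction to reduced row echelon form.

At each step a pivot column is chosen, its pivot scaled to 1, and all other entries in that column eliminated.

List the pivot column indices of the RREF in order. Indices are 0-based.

pivot columns: 0, 1

pivot(0,0)=-1: scale R0 → (1, 2)
  clear (1,0): R1 −= (1)R0 → (0, -4)
pivot(1,1)=-4: scale R1 → (0, 1)
  clear (0,1): R0 −= (2)R1 → (1, 0)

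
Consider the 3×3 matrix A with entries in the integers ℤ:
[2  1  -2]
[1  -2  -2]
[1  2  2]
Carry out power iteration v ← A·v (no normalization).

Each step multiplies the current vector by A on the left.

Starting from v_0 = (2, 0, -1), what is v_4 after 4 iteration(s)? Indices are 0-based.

v_0 = (2, 0, -1).
v_1 = A·v_0 = (6, 4, 0).
v_2 = A·v_1 = (16, -2, 14).
v_3 = A·v_2 = (2, -8, 40).
v_4 = A·v_3 = (-84, -62, 66).

v_4 = (-84, -62, 66)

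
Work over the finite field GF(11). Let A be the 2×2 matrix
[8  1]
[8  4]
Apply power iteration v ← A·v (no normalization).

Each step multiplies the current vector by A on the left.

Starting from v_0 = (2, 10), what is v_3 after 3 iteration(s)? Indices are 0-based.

v_0 = (2, 10).
v_1 = A·v_0 = (4, 1).
v_2 = A·v_1 = (0, 3).
v_3 = A·v_2 = (3, 1).

v_3 = (3, 1)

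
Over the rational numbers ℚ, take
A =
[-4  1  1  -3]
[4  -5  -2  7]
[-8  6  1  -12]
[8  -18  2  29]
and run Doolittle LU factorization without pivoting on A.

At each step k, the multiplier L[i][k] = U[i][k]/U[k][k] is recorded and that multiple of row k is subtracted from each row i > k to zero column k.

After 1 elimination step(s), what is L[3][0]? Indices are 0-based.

k=0: U[0][0]=-4
  eliminate (1,0): mult=-1, new row 1: (0, -4, -1, 4); set L[1][0]=-1
  eliminate (2,0): mult=2, new row 2: (0, 4, -1, -6); set L[2][0]=2
  eliminate (3,0): mult=-2, new row 3: (0, -16, 4, 23); set L[3][0]=-2

L[3][0] = -2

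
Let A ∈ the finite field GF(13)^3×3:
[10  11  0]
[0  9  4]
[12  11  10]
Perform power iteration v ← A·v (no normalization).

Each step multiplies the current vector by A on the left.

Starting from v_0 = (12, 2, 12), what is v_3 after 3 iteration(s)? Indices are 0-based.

v_3 = (5, 12, 10)

v_0 = (12, 2, 12).
v_1 = A·v_0 = (12, 1, 0).
v_2 = A·v_1 = (1, 9, 12).
v_3 = A·v_2 = (5, 12, 10).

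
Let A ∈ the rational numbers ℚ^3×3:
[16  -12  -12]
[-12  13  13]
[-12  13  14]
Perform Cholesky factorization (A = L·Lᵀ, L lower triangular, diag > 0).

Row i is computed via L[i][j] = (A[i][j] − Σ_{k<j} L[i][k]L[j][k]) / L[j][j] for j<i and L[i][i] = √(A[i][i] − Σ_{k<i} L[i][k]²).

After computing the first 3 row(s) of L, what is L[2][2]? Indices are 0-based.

Step 1: L[0][0] = √(16) = 4.
  L[1][0] = (-12) / L[0][0] = -3.
Step 2: L[1][1] = √(4) = 2.
  L[2][0] = (-12) / L[0][0] = -3.
  L[2][1] = (4) / L[1][1] = 2.
Step 3: L[2][2] = √(1) = 1.

L[2][2] = 1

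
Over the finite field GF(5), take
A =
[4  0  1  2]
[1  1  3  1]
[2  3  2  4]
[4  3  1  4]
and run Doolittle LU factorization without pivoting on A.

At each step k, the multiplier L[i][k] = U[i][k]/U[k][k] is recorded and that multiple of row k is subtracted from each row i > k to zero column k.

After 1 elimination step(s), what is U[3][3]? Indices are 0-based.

U[3][3] = 2

k=0: U[0][0]=4
  eliminate (1,0): mult=4, new row 1: (0, 1, 4, 3); set L[1][0]=4
  eliminate (2,0): mult=3, new row 2: (0, 3, 4, 3); set L[2][0]=3
  eliminate (3,0): mult=1, new row 3: (0, 3, 0, 2); set L[3][0]=1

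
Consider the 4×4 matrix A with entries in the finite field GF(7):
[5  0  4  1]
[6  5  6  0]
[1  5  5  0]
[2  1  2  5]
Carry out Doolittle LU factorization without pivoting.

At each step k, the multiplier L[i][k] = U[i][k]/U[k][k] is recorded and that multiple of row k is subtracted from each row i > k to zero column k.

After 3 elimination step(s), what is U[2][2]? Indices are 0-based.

U[2][2] = 3

k=0: U[0][0]=5
  eliminate (1,0): mult=4, new row 1: (0, 5, 4, 3); set L[1][0]=4
  eliminate (2,0): mult=3, new row 2: (0, 5, 0, 4); set L[2][0]=3
  eliminate (3,0): mult=6, new row 3: (0, 1, 6, 6); set L[3][0]=6
k=1: U[1][1]=5
  eliminate (2,1): mult=1, new row 2: (0, 0, 3, 1); set L[2][1]=1
  eliminate (3,1): mult=3, new row 3: (0, 0, 1, 4); set L[3][1]=3
k=2: U[2][2]=3
  eliminate (3,2): mult=5, new row 3: (0, 0, 0, 6); set L[3][2]=5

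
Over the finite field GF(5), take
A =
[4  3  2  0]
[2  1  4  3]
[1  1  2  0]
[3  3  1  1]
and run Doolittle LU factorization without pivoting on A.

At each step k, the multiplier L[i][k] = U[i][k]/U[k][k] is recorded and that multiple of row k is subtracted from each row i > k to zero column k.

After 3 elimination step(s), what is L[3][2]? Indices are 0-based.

L[3][2] = 3

k=0: U[0][0]=4
  eliminate (1,0): mult=3, new row 1: (0, 2, 3, 3); set L[1][0]=3
  eliminate (2,0): mult=4, new row 2: (0, 4, 4, 0); set L[2][0]=4
  eliminate (3,0): mult=2, new row 3: (0, 2, 2, 1); set L[3][0]=2
k=1: U[1][1]=2
  eliminate (2,1): mult=2, new row 2: (0, 0, 3, 4); set L[2][1]=2
  eliminate (3,1): mult=1, new row 3: (0, 0, 4, 3); set L[3][1]=1
k=2: U[2][2]=3
  eliminate (3,2): mult=3, new row 3: (0, 0, 0, 1); set L[3][2]=3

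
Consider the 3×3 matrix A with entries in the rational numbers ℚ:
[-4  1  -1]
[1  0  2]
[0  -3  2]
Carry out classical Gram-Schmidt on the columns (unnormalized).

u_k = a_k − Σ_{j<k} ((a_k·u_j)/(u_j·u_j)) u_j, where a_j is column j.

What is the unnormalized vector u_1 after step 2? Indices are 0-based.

u_1 = (1/17, 4/17, -3)

Step 1: u_0 = a_0 = (-4, 1, 0).
Step 2: u_1 = a_1 − (-4/17)·u_0 = (1/17, 4/17, -3).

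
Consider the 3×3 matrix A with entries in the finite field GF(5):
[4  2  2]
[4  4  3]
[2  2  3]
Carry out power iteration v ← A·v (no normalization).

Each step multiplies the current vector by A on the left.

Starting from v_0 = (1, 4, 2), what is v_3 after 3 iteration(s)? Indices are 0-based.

v_3 = (3, 2, 4)

v_0 = (1, 4, 2).
v_1 = A·v_0 = (1, 1, 1).
v_2 = A·v_1 = (3, 1, 2).
v_3 = A·v_2 = (3, 2, 4).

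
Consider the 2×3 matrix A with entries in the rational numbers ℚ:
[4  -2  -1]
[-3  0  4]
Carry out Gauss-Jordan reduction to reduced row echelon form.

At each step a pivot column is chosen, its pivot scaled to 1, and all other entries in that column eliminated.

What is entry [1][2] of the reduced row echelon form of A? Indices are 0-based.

pivot(0,0)=4: scale R0 → (1, -1/2, -1/4)
  clear (1,0): R1 −= (-3)R0 → (0, -3/2, 13/4)
pivot(1,1)=-3/2: scale R1 → (0, 1, -13/6)
  clear (0,1): R0 −= (-1/2)R1 → (1, 0, -4/3)

M[1][2] = -13/6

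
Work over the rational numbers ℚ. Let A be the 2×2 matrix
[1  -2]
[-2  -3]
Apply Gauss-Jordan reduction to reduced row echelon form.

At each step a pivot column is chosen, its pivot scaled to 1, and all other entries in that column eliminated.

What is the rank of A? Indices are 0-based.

rank = 2

pivot(0,0)=1: scale R0 → (1, -2)
  clear (1,0): R1 −= (-2)R0 → (0, -7)
pivot(1,1)=-7: scale R1 → (0, 1)
  clear (0,1): R0 −= (-2)R1 → (1, 0)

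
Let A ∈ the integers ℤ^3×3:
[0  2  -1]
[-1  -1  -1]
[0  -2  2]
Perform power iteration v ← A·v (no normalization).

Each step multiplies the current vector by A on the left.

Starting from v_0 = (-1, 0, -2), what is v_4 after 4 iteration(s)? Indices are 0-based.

v_0 = (-1, 0, -2).
v_1 = A·v_0 = (2, 3, -4).
v_2 = A·v_1 = (10, -1, -14).
v_3 = A·v_2 = (12, 5, -26).
v_4 = A·v_3 = (36, 9, -62).

v_4 = (36, 9, -62)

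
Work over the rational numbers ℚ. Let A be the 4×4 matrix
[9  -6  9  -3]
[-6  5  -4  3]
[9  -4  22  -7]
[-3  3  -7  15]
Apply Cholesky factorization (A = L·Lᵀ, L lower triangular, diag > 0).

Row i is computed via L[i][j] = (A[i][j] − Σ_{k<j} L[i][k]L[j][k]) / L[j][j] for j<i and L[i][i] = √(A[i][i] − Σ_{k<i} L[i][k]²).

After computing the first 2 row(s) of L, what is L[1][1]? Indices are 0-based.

Step 1: L[0][0] = √(9) = 3.
  L[1][0] = (-6) / L[0][0] = -2.
Step 2: L[1][1] = √(1) = 1.

L[1][1] = 1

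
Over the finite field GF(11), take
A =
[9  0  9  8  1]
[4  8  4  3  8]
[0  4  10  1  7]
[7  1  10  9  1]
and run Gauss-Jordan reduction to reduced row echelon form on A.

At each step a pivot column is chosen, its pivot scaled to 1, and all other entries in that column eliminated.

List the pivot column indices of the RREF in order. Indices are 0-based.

[1] R0 /= 9  ⇒  (1, 0, 1, 7, 5)
     R1 -= 4·R0  ⇒  (0, 8, 0, 8, 10)
     R3 -= 7·R0  ⇒  (0, 1, 3, 4, 10)
[2] R1 /= 8  ⇒  (0, 1, 0, 1, 4)
     R2 -= 4·R1  ⇒  (0, 0, 10, 8, 2)
     R3 -= 1·R1  ⇒  (0, 0, 3, 3, 6)
[3] R2 /= 10  ⇒  (0, 0, 1, 3, 9)
     R0 -= 1·R2  ⇒  (1, 0, 0, 4, 7)
     R3 -= 3·R2  ⇒  (0, 0, 0, 5, 1)
[4] R3 /= 5  ⇒  (0, 0, 0, 1, 9)
     R0 -= 4·R3  ⇒  (1, 0, 0, 0, 4)
     R1 -= 1·R3  ⇒  (0, 1, 0, 0, 6)
     R2 -= 3·R3  ⇒  (0, 0, 1, 0, 4)

pivot columns: 0, 1, 2, 3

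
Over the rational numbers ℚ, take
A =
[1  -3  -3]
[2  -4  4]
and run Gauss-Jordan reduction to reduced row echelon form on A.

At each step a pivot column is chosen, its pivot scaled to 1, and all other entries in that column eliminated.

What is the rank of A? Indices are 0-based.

[1] R0 /= 1  ⇒  (1, -3, -3)
     R1 -= 2·R0  ⇒  (0, 2, 10)
[2] R1 /= 2  ⇒  (0, 1, 5)
     R0 -= -3·R1  ⇒  (1, 0, 12)

rank = 2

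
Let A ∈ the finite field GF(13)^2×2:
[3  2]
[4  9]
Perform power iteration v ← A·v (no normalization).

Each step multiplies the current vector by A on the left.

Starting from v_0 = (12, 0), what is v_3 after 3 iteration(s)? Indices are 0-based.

v_0 = (12, 0).
v_1 = A·v_0 = (10, 9).
v_2 = A·v_1 = (9, 4).
v_3 = A·v_2 = (9, 7).

v_3 = (9, 7)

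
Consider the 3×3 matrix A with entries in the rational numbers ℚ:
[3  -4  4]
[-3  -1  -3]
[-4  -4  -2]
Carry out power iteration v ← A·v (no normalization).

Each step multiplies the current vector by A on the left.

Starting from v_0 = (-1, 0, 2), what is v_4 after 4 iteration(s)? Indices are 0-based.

v_4 = (295, -114, -120)

v_0 = (-1, 0, 2).
v_1 = A·v_0 = (5, -3, 0).
v_2 = A·v_1 = (27, -12, -8).
v_3 = A·v_2 = (97, -45, -44).
v_4 = A·v_3 = (295, -114, -120).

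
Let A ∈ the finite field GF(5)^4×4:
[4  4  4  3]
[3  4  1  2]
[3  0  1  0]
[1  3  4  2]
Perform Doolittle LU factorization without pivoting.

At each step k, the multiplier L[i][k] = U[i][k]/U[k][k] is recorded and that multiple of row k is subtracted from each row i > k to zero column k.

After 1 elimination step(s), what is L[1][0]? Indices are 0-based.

Step 1: pivot at (0,0) is 4.
  row1 ← row1 − (2)·row0  ⇒  L[1][0]=2, U row1=(0, 1, 3, 1)
  row2 ← row2 − (2)·row0  ⇒  L[2][0]=2, U row2=(0, 2, 3, 4)
  row3 ← row3 − (4)·row0  ⇒  L[3][0]=4, U row3=(0, 2, 3, 0)

L[1][0] = 2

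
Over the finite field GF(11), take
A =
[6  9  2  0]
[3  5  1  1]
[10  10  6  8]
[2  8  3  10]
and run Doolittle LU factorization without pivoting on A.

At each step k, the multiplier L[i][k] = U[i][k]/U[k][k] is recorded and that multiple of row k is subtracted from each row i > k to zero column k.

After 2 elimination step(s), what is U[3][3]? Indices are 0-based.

U[3][3] = 0

Step 1: pivot at (0,0) is 6.
  row1 ← row1 − (6)·row0  ⇒  L[1][0]=6, U row1=(0, 6, 0, 1)
  row2 ← row2 − (9)·row0  ⇒  L[2][0]=9, U row2=(0, 6, 10, 8)
  row3 ← row3 − (4)·row0  ⇒  L[3][0]=4, U row3=(0, 5, 6, 10)
Step 2: pivot at (1,1) is 6.
  row2 ← row2 − (1)·row1  ⇒  L[2][1]=1, U row2=(0, 0, 10, 7)
  row3 ← row3 − (10)·row1  ⇒  L[3][1]=10, U row3=(0, 0, 6, 0)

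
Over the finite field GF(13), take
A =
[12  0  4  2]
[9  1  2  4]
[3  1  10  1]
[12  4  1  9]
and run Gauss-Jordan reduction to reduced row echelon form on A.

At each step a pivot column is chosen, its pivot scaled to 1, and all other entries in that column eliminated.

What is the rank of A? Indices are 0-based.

[1] R0 /= 12  ⇒  (1, 0, 9, 11)
     R1 -= 9·R0  ⇒  (0, 1, 12, 9)
     R2 -= 3·R0  ⇒  (0, 1, 9, 7)
     R3 -= 12·R0  ⇒  (0, 4, 10, 7)
[2] R1 /= 1  ⇒  (0, 1, 12, 9)
     R2 -= 1·R1  ⇒  (0, 0, 10, 11)
     R3 -= 4·R1  ⇒  (0, 0, 1, 10)
[3] R2 /= 10  ⇒  (0, 0, 1, 5)
     R0 -= 9·R2  ⇒  (1, 0, 0, 5)
     R1 -= 12·R2  ⇒  (0, 1, 0, 1)
     R3 -= 1·R2  ⇒  (0, 0, 0, 5)
[4] R3 /= 5  ⇒  (0, 0, 0, 1)
     R0 -= 5·R3  ⇒  (1, 0, 0, 0)
     R1 -= 1·R3  ⇒  (0, 1, 0, 0)
     R2 -= 5·R3  ⇒  (0, 0, 1, 0)

rank = 4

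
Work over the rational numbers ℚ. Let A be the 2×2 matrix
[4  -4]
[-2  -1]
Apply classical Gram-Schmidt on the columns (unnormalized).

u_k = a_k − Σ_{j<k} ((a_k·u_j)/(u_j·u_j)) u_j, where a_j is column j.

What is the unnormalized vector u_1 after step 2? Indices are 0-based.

u_1 = (-6/5, -12/5)

Step 1: u_0 = a_0 = (4, -2).
Step 2: u_1 = a_1 − (-7/10)·u_0 = (-6/5, -12/5).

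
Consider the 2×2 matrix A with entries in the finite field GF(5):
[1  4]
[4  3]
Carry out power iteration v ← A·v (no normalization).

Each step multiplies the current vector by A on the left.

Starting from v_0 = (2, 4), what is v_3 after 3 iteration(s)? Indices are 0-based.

v_3 = (1, 3)

v_0 = (2, 4).
v_1 = A·v_0 = (3, 0).
v_2 = A·v_1 = (3, 2).
v_3 = A·v_2 = (1, 3).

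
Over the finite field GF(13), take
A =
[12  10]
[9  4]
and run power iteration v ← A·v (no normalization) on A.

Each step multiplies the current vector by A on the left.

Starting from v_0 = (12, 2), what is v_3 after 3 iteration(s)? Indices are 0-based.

v_3 = (9, 6)

v_0 = (12, 2).
v_1 = A·v_0 = (8, 12).
v_2 = A·v_1 = (8, 3).
v_3 = A·v_2 = (9, 6).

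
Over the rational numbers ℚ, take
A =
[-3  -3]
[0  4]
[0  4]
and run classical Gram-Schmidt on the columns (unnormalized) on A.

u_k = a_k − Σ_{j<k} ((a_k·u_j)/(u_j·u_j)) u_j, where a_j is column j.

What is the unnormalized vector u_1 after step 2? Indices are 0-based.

Step 1: u_0 = a_0 = (-3, 0, 0).
Step 2: u_1 = a_1 − (1)·u_0 = (0, 4, 4).

u_1 = (0, 4, 4)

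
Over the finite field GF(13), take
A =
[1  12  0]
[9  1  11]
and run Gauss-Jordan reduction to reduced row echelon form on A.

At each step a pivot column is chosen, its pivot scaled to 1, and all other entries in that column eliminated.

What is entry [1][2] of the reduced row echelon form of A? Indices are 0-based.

[1] R0 /= 1  ⇒  (1, 12, 0)
     R1 -= 9·R0  ⇒  (0, 10, 11)
[2] R1 /= 10  ⇒  (0, 1, 5)
     R0 -= 12·R1  ⇒  (1, 0, 5)

M[1][2] = 5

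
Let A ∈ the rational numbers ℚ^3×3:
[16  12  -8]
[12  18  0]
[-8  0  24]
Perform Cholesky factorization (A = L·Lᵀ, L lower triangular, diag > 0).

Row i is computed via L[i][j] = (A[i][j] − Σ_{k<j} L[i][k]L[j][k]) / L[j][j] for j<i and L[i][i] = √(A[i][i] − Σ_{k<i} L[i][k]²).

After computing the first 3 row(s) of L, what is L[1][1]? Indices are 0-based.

Step 1: L[0][0] = √(16) = 4.
  L[1][0] = (12) / L[0][0] = 3.
Step 2: L[1][1] = √(9) = 3.
  L[2][0] = (-8) / L[0][0] = -2.
  L[2][1] = (6) / L[1][1] = 2.
Step 3: L[2][2] = √(16) = 4.

L[1][1] = 3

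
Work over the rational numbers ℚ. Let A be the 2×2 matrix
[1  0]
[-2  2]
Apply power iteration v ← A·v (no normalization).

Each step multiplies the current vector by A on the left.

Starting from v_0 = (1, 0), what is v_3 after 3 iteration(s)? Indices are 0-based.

v_3 = (1, -14)

v_0 = (1, 0).
v_1 = A·v_0 = (1, -2).
v_2 = A·v_1 = (1, -6).
v_3 = A·v_2 = (1, -14).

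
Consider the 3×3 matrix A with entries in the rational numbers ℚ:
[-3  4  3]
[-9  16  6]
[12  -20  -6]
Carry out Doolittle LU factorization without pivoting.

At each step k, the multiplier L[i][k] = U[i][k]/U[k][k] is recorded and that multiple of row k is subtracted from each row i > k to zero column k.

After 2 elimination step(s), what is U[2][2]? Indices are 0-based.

[col 0] pivot -3
  R1 -= 3*R0 → (0, 4, -3)  (L[1][0] := 3)
  R2 -= -4*R0 → (0, -4, 6)  (L[2][0] := -4)
[col 1] pivot 4
  R2 -= -1*R1 → (0, 0, 3)  (L[2][1] := -1)

U[2][2] = 3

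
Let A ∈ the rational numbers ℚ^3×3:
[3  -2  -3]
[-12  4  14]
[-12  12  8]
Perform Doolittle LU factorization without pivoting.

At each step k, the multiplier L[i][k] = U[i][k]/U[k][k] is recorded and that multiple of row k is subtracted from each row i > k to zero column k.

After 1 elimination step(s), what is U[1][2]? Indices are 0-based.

U[1][2] = 2

Step 1: pivot at (0,0) is 3.
  row1 ← row1 − (-4)·row0  ⇒  L[1][0]=-4, U row1=(0, -4, 2)
  row2 ← row2 − (-4)·row0  ⇒  L[2][0]=-4, U row2=(0, 4, -4)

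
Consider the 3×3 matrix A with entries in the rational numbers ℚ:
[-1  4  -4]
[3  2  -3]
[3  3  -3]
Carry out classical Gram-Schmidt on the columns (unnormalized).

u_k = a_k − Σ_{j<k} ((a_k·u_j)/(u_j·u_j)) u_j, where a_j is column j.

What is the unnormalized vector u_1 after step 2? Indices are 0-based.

Step 1: u_0 = a_0 = (-1, 3, 3).
Step 2: u_1 = a_1 − (11/19)·u_0 = (87/19, 5/19, 24/19).

u_1 = (87/19, 5/19, 24/19)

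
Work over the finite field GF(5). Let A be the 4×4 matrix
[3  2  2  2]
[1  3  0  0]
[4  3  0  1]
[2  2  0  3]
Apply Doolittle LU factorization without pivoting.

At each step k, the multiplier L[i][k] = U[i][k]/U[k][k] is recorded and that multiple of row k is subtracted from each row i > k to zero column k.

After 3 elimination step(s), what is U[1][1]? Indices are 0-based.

U[1][1] = 4

k=0: U[0][0]=3
  eliminate (1,0): mult=2, new row 1: (0, 4, 1, 1); set L[1][0]=2
  eliminate (2,0): mult=3, new row 2: (0, 2, 4, 0); set L[2][0]=3
  eliminate (3,0): mult=4, new row 3: (0, 4, 2, 0); set L[3][0]=4
k=1: U[1][1]=4
  eliminate (2,1): mult=3, new row 2: (0, 0, 1, 2); set L[2][1]=3
  eliminate (3,1): mult=1, new row 3: (0, 0, 1, 4); set L[3][1]=1
k=2: U[2][2]=1
  eliminate (3,2): mult=1, new row 3: (0, 0, 0, 2); set L[3][2]=1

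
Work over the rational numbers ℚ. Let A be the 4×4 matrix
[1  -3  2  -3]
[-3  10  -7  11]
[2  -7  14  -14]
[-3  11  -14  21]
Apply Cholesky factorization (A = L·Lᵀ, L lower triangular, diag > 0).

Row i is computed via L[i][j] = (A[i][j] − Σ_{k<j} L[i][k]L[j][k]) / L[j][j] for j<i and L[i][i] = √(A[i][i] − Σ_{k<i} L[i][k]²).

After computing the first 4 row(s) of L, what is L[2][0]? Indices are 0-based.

L[2][0] = 2

Step 1: L[0][0] = √(1) = 1.
  L[1][0] = (-3) / L[0][0] = -3.
Step 2: L[1][1] = √(1) = 1.
  L[2][0] = (2) / L[0][0] = 2.
  L[2][1] = (-1) / L[1][1] = -1.
Step 3: L[2][2] = √(9) = 3.
  L[3][0] = (-3) / L[0][0] = -3.
  L[3][1] = (2) / L[1][1] = 2.
  L[3][2] = (-6) / L[2][2] = -2.
Step 4: L[3][3] = √(4) = 2.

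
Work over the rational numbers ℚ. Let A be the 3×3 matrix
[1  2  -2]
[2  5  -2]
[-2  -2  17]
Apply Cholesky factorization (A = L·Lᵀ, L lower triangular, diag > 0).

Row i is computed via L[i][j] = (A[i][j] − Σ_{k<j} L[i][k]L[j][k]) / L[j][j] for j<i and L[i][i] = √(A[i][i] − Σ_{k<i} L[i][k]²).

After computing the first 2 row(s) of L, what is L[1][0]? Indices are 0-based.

Step 1: L[0][0] = √(1) = 1.
  L[1][0] = (2) / L[0][0] = 2.
Step 2: L[1][1] = √(1) = 1.

L[1][0] = 2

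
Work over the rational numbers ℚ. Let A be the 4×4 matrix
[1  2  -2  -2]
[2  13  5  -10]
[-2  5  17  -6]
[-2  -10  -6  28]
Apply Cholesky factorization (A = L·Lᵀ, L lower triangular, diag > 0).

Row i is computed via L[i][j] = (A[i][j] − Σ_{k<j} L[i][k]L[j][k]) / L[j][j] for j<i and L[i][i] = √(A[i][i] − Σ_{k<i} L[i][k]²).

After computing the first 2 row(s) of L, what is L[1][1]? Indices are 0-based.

Step 1: L[0][0] = √(1) = 1.
  L[1][0] = (2) / L[0][0] = 2.
Step 2: L[1][1] = √(9) = 3.

L[1][1] = 3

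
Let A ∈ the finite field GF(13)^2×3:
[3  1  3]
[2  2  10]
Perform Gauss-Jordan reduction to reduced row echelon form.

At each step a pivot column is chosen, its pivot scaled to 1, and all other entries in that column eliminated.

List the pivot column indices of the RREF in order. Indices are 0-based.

pivot columns: 0, 1

pivot(0,0)=3: scale R0 → (1, 9, 1)
  clear (1,0): R1 −= (2)R0 → (0, 10, 8)
pivot(1,1)=10: scale R1 → (0, 1, 6)
  clear (0,1): R0 −= (9)R1 → (1, 0, 12)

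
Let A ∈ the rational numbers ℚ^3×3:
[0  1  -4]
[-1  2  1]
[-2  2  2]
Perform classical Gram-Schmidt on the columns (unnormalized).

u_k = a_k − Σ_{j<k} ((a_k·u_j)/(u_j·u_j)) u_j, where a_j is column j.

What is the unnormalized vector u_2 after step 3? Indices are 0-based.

u_2 = (-16/9, 16/9, -8/9)

Step 1: u_0 = a_0 = (0, -1, -2).
Step 2: u_1 = a_1 − (-6/5)·u_0 = (1, 4/5, -2/5).
Step 3: u_2 = a_2 − (-1)·u_0 − (-20/9)·u_1 = (-16/9, 16/9, -8/9).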